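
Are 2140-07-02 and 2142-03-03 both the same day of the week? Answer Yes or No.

Yes

From Jul 2, 2140 to Mar 3, 2142 is 609 days.
609 mod 7 = 0, so they are the same weekday.
(Jul 2, 2140 is a Saturday; Mar 3, 2142 is a Saturday.)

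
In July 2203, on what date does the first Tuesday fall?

July 1, 2203 is a Friday.
The first Tuesday is therefore July 5 (4 days later).

July 5, 2203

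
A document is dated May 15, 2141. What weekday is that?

Doomsday rule: the anchor day for the 2100s is Sunday. For year 41: 41÷12 = 3 r 5, and 5÷4 = 1, so 3+5+1 = 9.
Sunday + 9 ≡ Tuesday — that's 2141's doomsday.
In May the doomsday date is May 9.
May 15 is 6 days after May 9; 6 mod 7 = 6, so Tuesday + 6 = Monday.

Monday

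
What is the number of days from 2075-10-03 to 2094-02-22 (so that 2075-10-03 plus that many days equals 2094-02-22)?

Oct 3, 2075 → Oct 3, 2076: 366 days (Feb 29, 2076 is in that span).
Oct 3, 2076 → Oct 3, 2077: 365 days.
Oct 3, 2077 → Oct 3, 2078: 365 days.
Oct 3, 2078 → Oct 3, 2079: 365 days.
Oct 3, 2079 → Oct 3, 2080: 366 days (Feb 29, 2080 is in that span).
Oct 3, 2080 → Oct 3, 2081: 365 days.
Oct 3, 2081 → Oct 3, 2082: 365 days.
Oct 3, 2082 → Oct 3, 2083: 365 days.
Oct 3, 2083 → Oct 3, 2084: 366 days (Feb 29, 2084 is in that span).
Oct 3, 2084 → Oct 3, 2085: 365 days.
Oct 3, 2085 → Oct 3, 2086: 365 days.
Oct 3, 2086 → Oct 3, 2087: 365 days.
Oct 3, 2087 → Oct 3, 2088: 366 days (Feb 29, 2088 is in that span).
Oct 3, 2088 → Oct 3, 2089: 365 days.
Oct 3, 2089 → Oct 3, 2090: 365 days.
Oct 3, 2090 → Oct 3, 2091: 365 days.
Oct 3, 2091 → Oct 3, 2092: 366 days (Feb 29, 2092 is in that span).
Oct 3, 2092 → Oct 3, 2093: 365 days.
Oct 3, 2093 → Nov 3, 2093: 31 days (October has 31).
Nov 3, 2093 → Dec 3, 2093: 30 days (November has 30).
Dec 3, 2093 → Jan 3, 2094: 31 days (December has 31).
Jan 3, 2094 → Feb 3, 2094: 31 days (January has 31).
Feb 3, 2094 → Feb 22, 2094: 19 days.
Total: 6717 days.

6717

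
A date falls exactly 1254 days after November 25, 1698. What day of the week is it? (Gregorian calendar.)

First find the weekday of Nov 25, 1698. Doomsday rule: the anchor day for the 1600s is Tuesday. For year 98: 98÷12 = 8 r 2, and 2÷4 = 0, so 8+2+0 = 10.
Tuesday + 10 ≡ Friday — that's 1698's doomsday.
In November the doomsday date is Nov 7.
Nov 25 is 18 days after Nov 7; 18 mod 7 = 4, so Friday + 4 = Tuesday.
1254 mod 7 = 1, so 1254 days after a Tuesday is Tuesday + 1 = Wednesday.

Wednesday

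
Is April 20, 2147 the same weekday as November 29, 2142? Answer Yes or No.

Yes

From Nov 29, 2142 to Apr 20, 2147 is 1603 days.
1603 mod 7 = 0, so they are the same weekday.
(Nov 29, 2142 is a Thursday; Apr 20, 2147 is a Thursday.)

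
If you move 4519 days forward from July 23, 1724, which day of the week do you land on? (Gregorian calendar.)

First find the weekday of Jul 23, 1724. Doomsday rule: the anchor day for the 1700s is Sunday. For year 24: 24÷12 = 2 r 0, and 0÷4 = 0, so 2+0+0 = 2.
Sunday + 2 ≡ Tuesday — that's 1724's doomsday.
In July the doomsday date is Jul 11.
Jul 23 is 12 days after Jul 11; 12 mod 7 = 5, so Tuesday + 5 = Sunday.
4519 mod 7 = 4, so 4519 days after a Sunday is Sunday + 4 = Thursday.

Thursday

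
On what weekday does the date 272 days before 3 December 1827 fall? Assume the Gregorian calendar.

Tuesday

First find the weekday of Dec 3, 1827. Doomsday rule: the anchor day for the 1800s is Friday. For year 27: 27÷12 = 2 r 3, and 3÷4 = 0, so 2+3+0 = 5.
Friday + 5 ≡ Wednesday — that's 1827's doomsday.
In December the doomsday date is Dec 12.
Dec 3 is 9 days before Dec 12; 9 mod 7 = 2, so Wednesday − 2 = Monday.
272 mod 7 = 6, so 272 days before a Monday is Monday − 6 = Tuesday.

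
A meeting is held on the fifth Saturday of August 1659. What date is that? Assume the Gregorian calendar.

August 1, 1659 is a Friday.
The first Saturday is therefore August 2 (1 days later).
The fifth Saturday is 2 + 4×7 = August 30.

August 30, 1659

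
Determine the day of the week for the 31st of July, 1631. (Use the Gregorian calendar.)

Thursday

Doomsday rule: the anchor day for the 1600s is Tuesday. For year 31: 31÷12 = 2 r 7, and 7÷4 = 1, so 2+7+1 = 10.
Tuesday + 10 ≡ Friday — that's 1631's doomsday.
In July the doomsday date is Jul 11.
Jul 31 is 20 days after Jul 11; 20 mod 7 = 6, so Friday + 6 = Thursday.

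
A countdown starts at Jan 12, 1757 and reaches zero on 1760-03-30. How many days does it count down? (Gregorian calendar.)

1173

Jan 12, 1757 → Jan 12, 1758: 365 days.
Jan 12, 1758 → Jan 12, 1759: 365 days.
Jan 12, 1759 → Jan 12, 1760: 365 days.
Jan 12, 1760 → Feb 12, 1760: 31 days (January has 31).
Feb 12, 1760 → Mar 12, 1760: 29 days (February has 29).
Mar 12, 1760 → Mar 30, 1760: 18 days.
Total: 1173 days.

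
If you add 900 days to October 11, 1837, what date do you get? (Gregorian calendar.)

+365 (one year) → Oct 11, 1838 (535 left).
+365 (one year) → Oct 11, 1839 (170 left).
Oct has 31 days: +21 → Nov 1, 1839 (149 left).
Nov has 30 days: +30 → Dec 1, 1839 (119 left).
Dec has 31 days: +31 → Jan 1, 1840 (88 left).
Jan has 31 days: +31 → Feb 1, 1840 (57 left).
Feb has 29 days: +29 → Mar 1, 1840 (28 left).
+28 → Mar 29, 1840.

March 29, 1840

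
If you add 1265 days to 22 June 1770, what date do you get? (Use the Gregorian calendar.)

December 8, 1773

+365 (one year) → Jun 22, 1771 (900 left).
+366 (one year; includes Feb 29, 1772) → Jun 22, 1772 (534 left).
+365 (one year) → Jun 22, 1773 (169 left).
Jun has 30 days: +9 → Jul 1, 1773 (160 left).
Jul has 31 days: +31 → Aug 1, 1773 (129 left).
Aug has 31 days: +31 → Sep 1, 1773 (98 left).
Sep has 30 days: +30 → Oct 1, 1773 (68 left).
Oct has 31 days: +31 → Nov 1, 1773 (37 left).
Nov has 30 days: +30 → Dec 1, 1773 (7 left).
+7 → Dec 8, 1773.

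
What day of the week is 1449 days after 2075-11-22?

Friday

First find the weekday of Nov 22, 2075. Doomsday rule: the anchor day for the 2000s is Tuesday. For year 75: 75÷12 = 6 r 3, and 3÷4 = 0, so 6+3+0 = 9.
Tuesday + 9 ≡ Thursday — that's 2075's doomsday.
In November the doomsday date is Nov 7.
Nov 22 is 15 days after Nov 7; 15 mod 7 = 1, so Thursday + 1 = Friday.
1449 mod 7 = 0, so 1449 days after a Friday is Friday + 0 = Friday.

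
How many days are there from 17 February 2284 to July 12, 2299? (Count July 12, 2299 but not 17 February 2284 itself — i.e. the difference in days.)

Feb 17, 2284 → Feb 17, 2285: 366 days (Feb 29, 2284 is in that span).
Feb 17, 2285 → Feb 17, 2286: 365 days.
Feb 17, 2286 → Feb 17, 2287: 365 days.
Feb 17, 2287 → Feb 17, 2288: 365 days.
Feb 17, 2288 → Feb 17, 2289: 366 days (Feb 29, 2288 is in that span).
Feb 17, 2289 → Feb 17, 2290: 365 days.
Feb 17, 2290 → Feb 17, 2291: 365 days.
Feb 17, 2291 → Feb 17, 2292: 365 days.
Feb 17, 2292 → Feb 17, 2293: 366 days (Feb 29, 2292 is in that span).
Feb 17, 2293 → Feb 17, 2294: 365 days.
Feb 17, 2294 → Feb 17, 2295: 365 days.
Feb 17, 2295 → Feb 17, 2296: 365 days.
Feb 17, 2296 → Feb 17, 2297: 366 days (Feb 29, 2296 is in that span).
Feb 17, 2297 → Feb 17, 2298: 365 days.
Feb 17, 2298 → Feb 17, 2299: 365 days.
Feb 17, 2299 → Mar 17, 2299: 28 days (February has 28).
Mar 17, 2299 → Apr 17, 2299: 31 days (March has 31).
Apr 17, 2299 → May 17, 2299: 30 days (April has 30).
May 17, 2299 → Jun 17, 2299: 31 days (May has 31).
Jun 17, 2299 → Jul 12, 2299: 25 days.
Total: 5624 days.

5624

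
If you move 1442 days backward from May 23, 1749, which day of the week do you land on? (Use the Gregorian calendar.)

First find the weekday of May 23, 1749. Doomsday rule: the anchor day for the 1700s is Sunday. For year 49: 49÷12 = 4 r 1, and 1÷4 = 0, so 4+1+0 = 5.
Sunday + 5 ≡ Friday — that's 1749's doomsday.
In May the doomsday date is May 9.
May 23 is 14 days after May 9; 14 mod 7 = 0, so Friday + 0 = Friday.
1442 mod 7 = 0, so 1442 days before a Friday is Friday − 0 = Friday.

Friday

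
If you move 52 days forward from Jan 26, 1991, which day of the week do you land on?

Tuesday

First find the weekday of Jan 26, 1991. Doomsday rule: the anchor day for the 1900s is Wednesday. For year 91: 91÷12 = 7 r 7, and 7÷4 = 1, so 7+7+1 = 15.
Wednesday + 15 ≡ Thursday — that's 1991's doomsday.
In January the doomsday date is Jan 3 (1991 is not a leap year).
Jan 26 is 23 days after Jan 3; 23 mod 7 = 2, so Thursday + 2 = Saturday.
52 mod 7 = 3, so 52 days after a Saturday is Saturday + 3 = Tuesday.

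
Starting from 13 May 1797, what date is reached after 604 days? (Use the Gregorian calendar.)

+365 (one year) → May 13, 1798 (239 left).
May has 31 days: +19 → Jun 1, 1798 (220 left).
Jun has 30 days: +30 → Jul 1, 1798 (190 left).
Jul has 31 days: +31 → Aug 1, 1798 (159 left).
Aug has 31 days: +31 → Sep 1, 1798 (128 left).
Sep has 30 days: +30 → Oct 1, 1798 (98 left).
Oct has 31 days: +31 → Nov 1, 1798 (67 left).
Nov has 30 days: +30 → Dec 1, 1798 (37 left).
Dec has 31 days: +31 → Jan 1, 1799 (6 left).
+6 → Jan 7, 1799.

January 7, 1799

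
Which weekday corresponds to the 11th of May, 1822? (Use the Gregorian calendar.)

Saturday

Doomsday rule: the anchor day for the 1800s is Friday. For year 22: 22÷12 = 1 r 10, and 10÷4 = 2, so 1+10+2 = 13.
Friday + 13 ≡ Thursday — that's 1822's doomsday.
In May the doomsday date is May 9.
May 11 is 2 days after May 9; 2 mod 7 = 2, so Thursday + 2 = Saturday.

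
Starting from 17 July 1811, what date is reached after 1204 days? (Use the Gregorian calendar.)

+366 (one year; includes Feb 29, 1812) → Jul 17, 1812 (838 left).
+365 (one year) → Jul 17, 1813 (473 left).
+365 (one year) → Jul 17, 1814 (108 left).
Jul has 31 days: +15 → Aug 1, 1814 (93 left).
Aug has 31 days: +31 → Sep 1, 1814 (62 left).
Sep has 30 days: +30 → Oct 1, 1814 (32 left).
Oct has 31 days: +31 → Nov 1, 1814 (1 left).
+1 → Nov 2, 1814.

November 2, 1814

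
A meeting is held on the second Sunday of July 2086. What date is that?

July 1, 2086 is a Monday.
The first Sunday is therefore July 7 (6 days later).
The second Sunday is 7 + 1×7 = July 14.

July 14, 2086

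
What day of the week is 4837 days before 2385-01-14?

Monday

Jan 14, 2385 is a Monday.
4837 mod 7 = 0, so 4837 days before a Monday is Monday − 0 = Monday.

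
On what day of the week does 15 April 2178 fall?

Wednesday

Doomsday rule: the anchor day for the 2100s is Sunday. For year 78: 78÷12 = 6 r 6, and 6÷4 = 1, so 6+6+1 = 13.
Sunday + 13 ≡ Saturday — that's 2178's doomsday.
In April the doomsday date is Apr 4.
Apr 15 is 11 days after Apr 4; 11 mod 7 = 4, so Saturday + 4 = Wednesday.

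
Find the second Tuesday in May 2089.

May 10, 2089

May 1, 2089 is a Sunday.
The first Tuesday is therefore May 3 (2 days later).
The second Tuesday is 3 + 1×7 = May 10.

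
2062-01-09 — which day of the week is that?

Monday

January 1, 2062 is a Sunday.
Jan 1, 2062 → Jan 9, 2062: 8 days.
Total: 8 days.
8 mod 7 = 1, so Sunday + 1 = Monday.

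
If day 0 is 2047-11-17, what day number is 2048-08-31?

Nov 17, 2047 → Dec 17, 2047: 30 days (November has 30).
Dec 17, 2047 → Jan 17, 2048: 31 days (December has 31).
Jan 17, 2048 → Feb 17, 2048: 31 days (January has 31).
Feb 17, 2048 → Mar 17, 2048: 29 days (February has 29).
Mar 17, 2048 → Apr 17, 2048: 31 days (March has 31).
Apr 17, 2048 → May 17, 2048: 30 days (April has 30).
May 17, 2048 → Jun 17, 2048: 31 days (May has 31).
Jun 17, 2048 → Jul 17, 2048: 30 days (June has 30).
Jul 17, 2048 → Aug 17, 2048: 31 days (July has 31).
Aug 17, 2048 → Aug 31, 2048: 14 days.
Total: 288 days.

288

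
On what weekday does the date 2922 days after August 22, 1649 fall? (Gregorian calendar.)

First find the weekday of Aug 22, 1649. Doomsday rule: the anchor day for the 1600s is Tuesday. For year 49: 49÷12 = 4 r 1, and 1÷4 = 0, so 4+1+0 = 5.
Tuesday + 5 ≡ Sunday — that's 1649's doomsday.
In August the doomsday date is Aug 8.
Aug 22 is 14 days after Aug 8; 14 mod 7 = 0, so Sunday + 0 = Sunday.
2922 mod 7 = 3, so 2922 days after a Sunday is Sunday + 3 = Wednesday.

Wednesday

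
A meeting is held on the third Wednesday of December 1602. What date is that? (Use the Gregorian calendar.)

December 1, 1602 is a Sunday.
The first Wednesday is therefore December 4 (3 days later).
The third Wednesday is 4 + 2×7 = December 18.

December 18, 1602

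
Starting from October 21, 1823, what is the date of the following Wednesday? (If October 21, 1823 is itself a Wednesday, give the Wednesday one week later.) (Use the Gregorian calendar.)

October 22, 1823

Oct 21, 1823 is a Tuesday.
From Tuesday to the next Wednesday is 1 day.
Oct 21, 1823 + 1 = Oct 22, 1823.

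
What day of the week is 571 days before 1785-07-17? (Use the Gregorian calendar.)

First find the weekday of Jul 17, 1785. Doomsday rule: the anchor day for the 1700s is Sunday. For year 85: 85÷12 = 7 r 1, and 1÷4 = 0, so 7+1+0 = 8.
Sunday + 8 ≡ Monday — that's 1785's doomsday.
In July the doomsday date is Jul 11.
Jul 17 is 6 days after Jul 11; 6 mod 7 = 6, so Monday + 6 = Sunday.
571 mod 7 = 4, so 571 days before a Sunday is Sunday − 4 = Wednesday.

Wednesday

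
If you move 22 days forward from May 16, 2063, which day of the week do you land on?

May 16, 2063 is a Wednesday.
22 mod 7 = 1, so 22 days after a Wednesday is Wednesday + 1 = Thursday.

Thursday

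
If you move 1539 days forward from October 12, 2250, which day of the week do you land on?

Oct 12, 2250 is a Saturday.
1539 mod 7 = 6, so 1539 days after a Saturday is Saturday + 6 = Friday.

Friday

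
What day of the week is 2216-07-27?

Saturday

Doomsday rule: the anchor day for the 2200s is Friday. For year 16: 16÷12 = 1 r 4, and 4÷4 = 1, so 1+4+1 = 6.
Friday + 6 ≡ Thursday — that's 2216's doomsday.
In July the doomsday date is Jul 11.
Jul 27 is 16 days after Jul 11; 16 mod 7 = 2, so Thursday + 2 = Saturday.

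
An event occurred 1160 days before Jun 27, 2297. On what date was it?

April 24, 2294

−365 (one year) → Jun 27, 2296 (795 left).
−366 (one year; includes Feb 29, 2296) → Jun 27, 2295 (429 left).
−365 (one year) → Jun 27, 2294 (64 left).
−27 → May 31, 2294 (end of May, 31 days; 37 left).
−31 → Apr 30, 2294 (end of Apr, 30 days; 6 left).
−6 → Apr 24, 2294.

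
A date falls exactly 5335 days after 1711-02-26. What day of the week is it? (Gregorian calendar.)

Feb 26, 1711 is a Thursday.
5335 mod 7 = 1, so 5335 days after a Thursday is Thursday + 1 = Friday.

Friday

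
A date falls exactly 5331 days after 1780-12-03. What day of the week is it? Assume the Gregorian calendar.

First find the weekday of Dec 3, 1780. Doomsday rule: the anchor day for the 1700s is Sunday. For year 80: 80÷12 = 6 r 8, and 8÷4 = 2, so 6+8+2 = 16.
Sunday + 16 ≡ Tuesday — that's 1780's doomsday.
In December the doomsday date is Dec 12.
Dec 3 is 9 days before Dec 12; 9 mod 7 = 2, so Tuesday − 2 = Sunday.
5331 mod 7 = 4, so 5331 days after a Sunday is Sunday + 4 = Thursday.

Thursday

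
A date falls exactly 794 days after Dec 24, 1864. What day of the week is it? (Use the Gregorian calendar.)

Tuesday

First find the weekday of Dec 24, 1864. Doomsday rule: the anchor day for the 1800s is Friday. For year 64: 64÷12 = 5 r 4, and 4÷4 = 1, so 5+4+1 = 10.
Friday + 10 ≡ Monday — that's 1864's doomsday.
In December the doomsday date is Dec 12.
Dec 24 is 12 days after Dec 12; 12 mod 7 = 5, so Monday + 5 = Saturday.
794 mod 7 = 3, so 794 days after a Saturday is Saturday + 3 = Tuesday.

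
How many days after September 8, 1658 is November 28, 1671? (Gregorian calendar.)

4829

Sep 8, 1658 → Sep 8, 1659: 365 days.
Sep 8, 1659 → Sep 8, 1660: 366 days (Feb 29, 1660 is in that span).
Sep 8, 1660 → Sep 8, 1661: 365 days.
Sep 8, 1661 → Sep 8, 1662: 365 days.
Sep 8, 1662 → Sep 8, 1663: 365 days.
Sep 8, 1663 → Sep 8, 1664: 366 days (Feb 29, 1664 is in that span).
Sep 8, 1664 → Sep 8, 1665: 365 days.
Sep 8, 1665 → Sep 8, 1666: 365 days.
Sep 8, 1666 → Sep 8, 1667: 365 days.
Sep 8, 1667 → Sep 8, 1668: 366 days (Feb 29, 1668 is in that span).
Sep 8, 1668 → Sep 8, 1669: 365 days.
Sep 8, 1669 → Sep 8, 1670: 365 days.
Sep 8, 1670 → Sep 8, 1671: 365 days.
Sep 8, 1671 → Oct 8, 1671: 30 days (September has 30).
Oct 8, 1671 → Nov 8, 1671: 31 days (October has 31).
Nov 8, 1671 → Nov 28, 1671: 20 days.
Total: 4829 days.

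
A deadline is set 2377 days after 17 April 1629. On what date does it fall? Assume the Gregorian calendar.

October 20, 1635

+365 (one year) → Apr 17, 1630 (2012 left).
+365 (one year) → Apr 17, 1631 (1647 left).
+366 (one year; includes Feb 29, 1632) → Apr 17, 1632 (1281 left).
+365 (one year) → Apr 17, 1633 (916 left).
+365 (one year) → Apr 17, 1634 (551 left).
+365 (one year) → Apr 17, 1635 (186 left).
Apr has 30 days: +14 → May 1, 1635 (172 left).
May has 31 days: +31 → Jun 1, 1635 (141 left).
Jun has 30 days: +30 → Jul 1, 1635 (111 left).
Jul has 31 days: +31 → Aug 1, 1635 (80 left).
Aug has 31 days: +31 → Sep 1, 1635 (49 left).
Sep has 30 days: +30 → Oct 1, 1635 (19 left).
+19 → Oct 20, 1635.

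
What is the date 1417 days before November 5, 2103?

December 18, 2099

−365 (one year) → Nov 5, 2102 (1052 left).
−365 (one year) → Nov 5, 2101 (687 left).
−365 (one year) → Nov 5, 2100 (322 left).
−5 → Oct 31, 2100 (end of Oct, 31 days; 317 left).
−31 → Sep 30, 2100 (end of Sep, 30 days; 286 left).
−30 → Aug 31, 2100 (end of Aug, 31 days; 256 left).
−31 → Jul 31, 2100 (end of Jul, 31 days; 225 left).
−31 → Jun 30, 2100 (end of Jun, 30 days; 194 left).
−30 → May 31, 2100 (end of May, 31 days; 164 left).
−31 → Apr 30, 2100 (end of Apr, 30 days; 133 left).
−30 → Mar 31, 2100 (end of Mar, 31 days; 103 left).
−31 → Feb 28, 2100 (end of Feb, 28 days; 72 left).
−28 → Jan 31, 2100 (end of Jan, 31 days; 44 left).
−31 → Dec 31, 2099 (end of Dec, 31 days; 13 left).
−13 → Dec 18, 2099.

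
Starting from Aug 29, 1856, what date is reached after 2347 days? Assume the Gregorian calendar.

+365 (one year) → Aug 29, 1857 (1982 left).
+365 (one year) → Aug 29, 1858 (1617 left).
+365 (one year) → Aug 29, 1859 (1252 left).
+366 (one year; includes Feb 29, 1860) → Aug 29, 1860 (886 left).
+365 (one year) → Aug 29, 1861 (521 left).
+365 (one year) → Aug 29, 1862 (156 left).
Aug has 31 days: +3 → Sep 1, 1862 (153 left).
Sep has 30 days: +30 → Oct 1, 1862 (123 left).
Oct has 31 days: +31 → Nov 1, 1862 (92 left).
Nov has 30 days: +30 → Dec 1, 1862 (62 left).
Dec has 31 days: +31 → Jan 1, 1863 (31 left).
Jan has 31 days: +31 → Feb 1, 1863 (0 left).

February 1, 1863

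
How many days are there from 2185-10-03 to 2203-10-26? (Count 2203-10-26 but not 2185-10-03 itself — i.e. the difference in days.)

Oct 3, 2185 → Oct 3, 2186: 365 days.
Oct 3, 2186 → Oct 3, 2187: 365 days.
Oct 3, 2187 → Oct 3, 2188: 366 days (Feb 29, 2188 is in that span).
Oct 3, 2188 → Oct 3, 2189: 365 days.
Oct 3, 2189 → Oct 3, 2190: 365 days.
Oct 3, 2190 → Oct 3, 2191: 365 days.
Oct 3, 2191 → Oct 3, 2192: 366 days (Feb 29, 2192 is in that span).
Oct 3, 2192 → Oct 3, 2193: 365 days.
Oct 3, 2193 → Oct 3, 2194: 365 days.
Oct 3, 2194 → Oct 3, 2195: 365 days.
Oct 3, 2195 → Oct 3, 2196: 366 days (Feb 29, 2196 is in that span).
Oct 3, 2196 → Oct 3, 2197: 365 days.
Oct 3, 2197 → Oct 3, 2198: 365 days.
Oct 3, 2198 → Oct 3, 2199: 365 days.
Oct 3, 2199 → Oct 3, 2200: 365 days.
Oct 3, 2200 → Oct 3, 2201: 365 days.
Oct 3, 2201 → Oct 3, 2202: 365 days.
Oct 3, 2202 → Nov 3, 2202: 31 days (October has 31).
Nov 3, 2202 → Dec 3, 2202: 30 days (November has 30).
Dec 3, 2202 → Jan 3, 2203: 31 days (December has 31).
Jan 3, 2203 → Feb 3, 2203: 31 days (January has 31).
Feb 3, 2203 → Mar 3, 2203: 28 days (February has 28).
Mar 3, 2203 → Apr 3, 2203: 31 days (March has 31).
Apr 3, 2203 → May 3, 2203: 30 days (April has 30).
May 3, 2203 → Jun 3, 2203: 31 days (May has 31).
Jun 3, 2203 → Jul 3, 2203: 30 days (June has 30).
Jul 3, 2203 → Aug 3, 2203: 31 days (July has 31).
Aug 3, 2203 → Sep 3, 2203: 31 days (August has 31).
Sep 3, 2203 → Oct 3, 2203: 30 days (September has 30).
Oct 3, 2203 → Oct 26, 2203: 23 days.
Total: 6596 days.

6596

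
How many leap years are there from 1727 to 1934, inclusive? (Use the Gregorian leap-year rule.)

50

Multiples of 4 in [1727,1934]: 52.
Of those, multiples of 100: 2 (not leap unless ÷400).
Multiples of 400: 0.
Leap years = 52 − 2 + 0 = 50.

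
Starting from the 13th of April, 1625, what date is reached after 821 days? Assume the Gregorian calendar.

July 13, 1627

+365 (one year) → Apr 13, 1626 (456 left).
+365 (one year) → Apr 13, 1627 (91 left).
Apr has 30 days: +18 → May 1, 1627 (73 left).
May has 31 days: +31 → Jun 1, 1627 (42 left).
Jun has 30 days: +30 → Jul 1, 1627 (12 left).
+12 → Jul 13, 1627.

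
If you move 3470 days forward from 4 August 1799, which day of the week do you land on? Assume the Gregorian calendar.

Aug 4, 1799 is a Sunday.
3470 mod 7 = 5, so 3470 days after a Sunday is Sunday + 5 = Friday.

Friday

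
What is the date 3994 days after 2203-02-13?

+365 (one year) → Feb 13, 2204 (3629 left).
+366 (one year; includes Feb 29, 2204) → Feb 13, 2205 (3263 left).
+365 (one year) → Feb 13, 2206 (2898 left).
+365 (one year) → Feb 13, 2207 (2533 left).
+365 (one year) → Feb 13, 2208 (2168 left).
+366 (one year; includes Feb 29, 2208) → Feb 13, 2209 (1802 left).
+365 (one year) → Feb 13, 2210 (1437 left).
+365 (one year) → Feb 13, 2211 (1072 left).
+365 (one year) → Feb 13, 2212 (707 left).
+366 (one year; includes Feb 29, 2212) → Feb 13, 2213 (341 left).
Feb has 28 days: +16 → Mar 1, 2213 (325 left).
Mar has 31 days: +31 → Apr 1, 2213 (294 left).
Apr has 30 days: +30 → May 1, 2213 (264 left).
May has 31 days: +31 → Jun 1, 2213 (233 left).
Jun has 30 days: +30 → Jul 1, 2213 (203 left).
Jul has 31 days: +31 → Aug 1, 2213 (172 left).
Aug has 31 days: +31 → Sep 1, 2213 (141 left).
Sep has 30 days: +30 → Oct 1, 2213 (111 left).
Oct has 31 days: +31 → Nov 1, 2213 (80 left).
Nov has 30 days: +30 → Dec 1, 2213 (50 left).
Dec has 31 days: +31 → Jan 1, 2214 (19 left).
+19 → Jan 20, 2214.

January 20, 2214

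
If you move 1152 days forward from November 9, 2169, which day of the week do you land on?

First find the weekday of Nov 9, 2169. Doomsday rule: the anchor day for the 2100s is Sunday. For year 69: 69÷12 = 5 r 9, and 9÷4 = 2, so 5+9+2 = 16.
Sunday + 16 ≡ Tuesday — that's 2169's doomsday.
In November the doomsday date is Nov 7.
Nov 9 is 2 days after Nov 7; 2 mod 7 = 2, so Tuesday + 2 = Thursday.
1152 mod 7 = 4, so 1152 days after a Thursday is Thursday + 4 = Monday.

Monday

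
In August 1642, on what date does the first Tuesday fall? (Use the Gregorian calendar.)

August 1, 1642 is a Friday.
The first Tuesday is therefore August 5 (4 days later).

August 5, 1642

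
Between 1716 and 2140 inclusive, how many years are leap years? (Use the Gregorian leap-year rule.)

Multiples of 4 in [1716,2140]: 107.
Of those, multiples of 100: 4 (not leap unless ÷400).
Multiples of 400: 1.
Leap years = 107 − 4 + 1 = 104.

104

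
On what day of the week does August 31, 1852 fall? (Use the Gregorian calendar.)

Doomsday rule: the anchor day for the 1800s is Friday. For year 52: 52÷12 = 4 r 4, and 4÷4 = 1, so 4+4+1 = 9.
Friday + 9 ≡ Sunday — that's 1852's doomsday.
In August the doomsday date is Aug 8.
Aug 31 is 23 days after Aug 8; 23 mod 7 = 2, so Sunday + 2 = Tuesday.

Tuesday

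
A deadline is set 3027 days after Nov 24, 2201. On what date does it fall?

+365 (one year) → Nov 24, 2202 (2662 left).
+365 (one year) → Nov 24, 2203 (2297 left).
+366 (one year; includes Feb 29, 2204) → Nov 24, 2204 (1931 left).
+365 (one year) → Nov 24, 2205 (1566 left).
+365 (one year) → Nov 24, 2206 (1201 left).
+365 (one year) → Nov 24, 2207 (836 left).
+366 (one year; includes Feb 29, 2208) → Nov 24, 2208 (470 left).
+365 (one year) → Nov 24, 2209 (105 left).
Nov has 30 days: +7 → Dec 1, 2209 (98 left).
Dec has 31 days: +31 → Jan 1, 2210 (67 left).
Jan has 31 days: +31 → Feb 1, 2210 (36 left).
Feb has 28 days: +28 → Mar 1, 2210 (8 left).
+8 → Mar 9, 2210.

March 9, 2210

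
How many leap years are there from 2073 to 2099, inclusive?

6

Multiples of 4 in [2073,2099]: 6.
Of those, multiples of 100: 0 (not leap unless ÷400).
Multiples of 400: 0.
Leap years = 6 − 0 + 0 = 6.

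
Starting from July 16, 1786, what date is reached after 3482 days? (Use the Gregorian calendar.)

January 27, 1796

+365 (one year) → Jul 16, 1787 (3117 left).
+366 (one year; includes Feb 29, 1788) → Jul 16, 1788 (2751 left).
+365 (one year) → Jul 16, 1789 (2386 left).
+365 (one year) → Jul 16, 1790 (2021 left).
+365 (one year) → Jul 16, 1791 (1656 left).
+366 (one year; includes Feb 29, 1792) → Jul 16, 1792 (1290 left).
+365 (one year) → Jul 16, 1793 (925 left).
+365 (one year) → Jul 16, 1794 (560 left).
+365 (one year) → Jul 16, 1795 (195 left).
Jul has 31 days: +16 → Aug 1, 1795 (179 left).
Aug has 31 days: +31 → Sep 1, 1795 (148 left).
Sep has 30 days: +30 → Oct 1, 1795 (118 left).
Oct has 31 days: +31 → Nov 1, 1795 (87 left).
Nov has 30 days: +30 → Dec 1, 1795 (57 left).
Dec has 31 days: +31 → Jan 1, 1796 (26 left).
+26 → Jan 27, 1796.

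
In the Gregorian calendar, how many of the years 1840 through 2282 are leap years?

Multiples of 4 in [1840,2282]: 111.
Of those, multiples of 100: 4 (not leap unless ÷400).
Multiples of 400: 1.
Leap years = 111 − 4 + 1 = 108.

108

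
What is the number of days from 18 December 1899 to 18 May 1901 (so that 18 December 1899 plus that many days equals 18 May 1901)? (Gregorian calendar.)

516

Dec 18, 1899 → Dec 18, 1900: 365 days.
Dec 18, 1900 → Jan 18, 1901: 31 days (December has 31).
Jan 18, 1901 → Feb 18, 1901: 31 days (January has 31).
Feb 18, 1901 → Mar 18, 1901: 28 days (February has 28).
Mar 18, 1901 → Apr 18, 1901: 31 days (March has 31).
Apr 18, 1901 → May 18, 1901: 30 days.
Total: 516 days.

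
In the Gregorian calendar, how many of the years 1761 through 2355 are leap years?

Multiples of 4 in [1761,2355]: 148.
Of those, multiples of 100: 6 (not leap unless ÷400).
Multiples of 400: 1.
Leap years = 148 − 6 + 1 = 143.

143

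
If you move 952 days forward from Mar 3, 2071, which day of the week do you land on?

First find the weekday of Mar 3, 2071. Doomsday rule: the anchor day for the 2000s is Tuesday. For year 71: 71÷12 = 5 r 11, and 11÷4 = 2, so 5+11+2 = 18.
Tuesday + 18 ≡ Saturday — that's 2071's doomsday.
In March the doomsday date is Mar 14.
Mar 3 is 11 days before Mar 14; 11 mod 7 = 4, so Saturday − 4 = Tuesday.
952 mod 7 = 0, so 952 days after a Tuesday is Tuesday + 0 = Tuesday.

Tuesday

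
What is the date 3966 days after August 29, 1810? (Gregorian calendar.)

July 8, 1821

+365 (one year) → Aug 29, 1811 (3601 left).
+366 (one year; includes Feb 29, 1812) → Aug 29, 1812 (3235 left).
+365 (one year) → Aug 29, 1813 (2870 left).
+365 (one year) → Aug 29, 1814 (2505 left).
+365 (one year) → Aug 29, 1815 (2140 left).
+366 (one year; includes Feb 29, 1816) → Aug 29, 1816 (1774 left).
+365 (one year) → Aug 29, 1817 (1409 left).
+365 (one year) → Aug 29, 1818 (1044 left).
+365 (one year) → Aug 29, 1819 (679 left).
+366 (one year; includes Feb 29, 1820) → Aug 29, 1820 (313 left).
Aug has 31 days: +3 → Sep 1, 1820 (310 left).
Sep has 30 days: +30 → Oct 1, 1820 (280 left).
Oct has 31 days: +31 → Nov 1, 1820 (249 left).
Nov has 30 days: +30 → Dec 1, 1820 (219 left).
Dec has 31 days: +31 → Jan 1, 1821 (188 left).
Jan has 31 days: +31 → Feb 1, 1821 (157 left).
Feb has 28 days: +28 → Mar 1, 1821 (129 left).
Mar has 31 days: +31 → Apr 1, 1821 (98 left).
Apr has 30 days: +30 → May 1, 1821 (68 left).
May has 31 days: +31 → Jun 1, 1821 (37 left).
Jun has 30 days: +30 → Jul 1, 1821 (7 left).
+7 → Jul 8, 1821.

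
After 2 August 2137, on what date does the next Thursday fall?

Aug 2, 2137 is a Friday.
From Friday to the next Thursday is 6 days.
Aug 2, 2137 + 6 = Aug 8, 2137.

August 8, 2137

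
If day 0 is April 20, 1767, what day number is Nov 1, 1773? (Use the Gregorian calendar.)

Apr 20, 1767 → Apr 20, 1768: 366 days (Feb 29, 1768 is in that span).
Apr 20, 1768 → Apr 20, 1769: 365 days.
Apr 20, 1769 → Apr 20, 1770: 365 days.
Apr 20, 1770 → Apr 20, 1771: 365 days.
Apr 20, 1771 → Apr 20, 1772: 366 days (Feb 29, 1772 is in that span).
Apr 20, 1772 → Apr 20, 1773: 365 days.
Apr 20, 1773 → May 20, 1773: 30 days (April has 30).
May 20, 1773 → Jun 20, 1773: 31 days (May has 31).
Jun 20, 1773 → Jul 20, 1773: 30 days (June has 30).
Jul 20, 1773 → Aug 20, 1773: 31 days (July has 31).
Aug 20, 1773 → Sep 20, 1773: 31 days (August has 31).
Sep 20, 1773 → Oct 20, 1773: 30 days (September has 30).
Oct 20, 1773 → Nov 1, 1773: 12 days.
Total: 2387 days.

2387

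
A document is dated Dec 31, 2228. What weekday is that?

January 1, 2228 is a Tuesday.
Jan 1, 2228 → Feb 1, 2228: 31 days (January has 31).
Feb 1, 2228 → Mar 1, 2228: 29 days (February has 29).
Mar 1, 2228 → Apr 1, 2228: 31 days (March has 31).
Apr 1, 2228 → May 1, 2228: 30 days (April has 30).
May 1, 2228 → Jun 1, 2228: 31 days (May has 31).
Jun 1, 2228 → Jul 1, 2228: 30 days (June has 30).
Jul 1, 2228 → Aug 1, 2228: 31 days (July has 31).
Aug 1, 2228 → Sep 1, 2228: 31 days (August has 31).
Sep 1, 2228 → Oct 1, 2228: 30 days (September has 30).
Oct 1, 2228 → Nov 1, 2228: 31 days (October has 31).
Nov 1, 2228 → Dec 1, 2228: 30 days (November has 30).
Dec 1, 2228 → Dec 31, 2228: 30 days.
Total: 365 days.
365 mod 7 = 1, so Tuesday + 1 = Wednesday.

Wednesday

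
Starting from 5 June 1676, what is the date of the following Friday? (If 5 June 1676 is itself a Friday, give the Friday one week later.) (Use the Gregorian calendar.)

Jun 5, 1676 is a Friday.
From Friday to the next Friday is 7 days.
Jun 5, 1676 + 7 = Jun 12, 1676.

June 12, 1676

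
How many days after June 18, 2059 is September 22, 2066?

2653

Jun 18, 2059 → Jun 18, 2060: 366 days (Feb 29, 2060 is in that span).
Jun 18, 2060 → Jun 18, 2061: 365 days.
Jun 18, 2061 → Jun 18, 2062: 365 days.
Jun 18, 2062 → Jun 18, 2063: 365 days.
Jun 18, 2063 → Jun 18, 2064: 366 days (Feb 29, 2064 is in that span).
Jun 18, 2064 → Jun 18, 2065: 365 days.
Jun 18, 2065 → Jun 18, 2066: 365 days.
Jun 18, 2066 → Jul 18, 2066: 30 days (June has 30).
Jul 18, 2066 → Aug 18, 2066: 31 days (July has 31).
Aug 18, 2066 → Sep 18, 2066: 31 days (August has 31).
Sep 18, 2066 → Sep 22, 2066: 4 days.
Total: 2653 days.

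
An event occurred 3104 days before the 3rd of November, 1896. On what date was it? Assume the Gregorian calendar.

−366 (one year; includes Feb 29, 1896) → Nov 3, 1895 (2738 left).
−365 (one year) → Nov 3, 1894 (2373 left).
−365 (one year) → Nov 3, 1893 (2008 left).
−365 (one year) → Nov 3, 1892 (1643 left).
−366 (one year; includes Feb 29, 1892) → Nov 3, 1891 (1277 left).
−365 (one year) → Nov 3, 1890 (912 left).
−365 (one year) → Nov 3, 1889 (547 left).
−365 (one year) → Nov 3, 1888 (182 left).
−3 → Oct 31, 1888 (end of Oct, 31 days; 179 left).
−31 → Sep 30, 1888 (end of Sep, 30 days; 148 left).
−30 → Aug 31, 1888 (end of Aug, 31 days; 118 left).
−31 → Jul 31, 1888 (end of Jul, 31 days; 87 left).
−31 → Jun 30, 1888 (end of Jun, 30 days; 56 left).
−30 → May 31, 1888 (end of May, 31 days; 26 left).
−26 → May 5, 1888.

May 5, 1888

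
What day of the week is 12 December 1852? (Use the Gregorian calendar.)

Doomsday rule: the anchor day for the 1800s is Friday. For year 52: 52÷12 = 4 r 4, and 4÷4 = 1, so 4+4+1 = 9.
Friday + 9 ≡ Sunday — that's 1852's doomsday.
In December the doomsday date is Dec 12.
Dec 12 is the doomsday itself: Sunday.

Sunday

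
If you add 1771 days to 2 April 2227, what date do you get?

February 6, 2232

+366 (one year; includes Feb 29, 2228) → Apr 2, 2228 (1405 left).
+365 (one year) → Apr 2, 2229 (1040 left).
+365 (one year) → Apr 2, 2230 (675 left).
+365 (one year) → Apr 2, 2231 (310 left).
Apr has 30 days: +29 → May 1, 2231 (281 left).
May has 31 days: +31 → Jun 1, 2231 (250 left).
Jun has 30 days: +30 → Jul 1, 2231 (220 left).
Jul has 31 days: +31 → Aug 1, 2231 (189 left).
Aug has 31 days: +31 → Sep 1, 2231 (158 left).
Sep has 30 days: +30 → Oct 1, 2231 (128 left).
Oct has 31 days: +31 → Nov 1, 2231 (97 left).
Nov has 30 days: +30 → Dec 1, 2231 (67 left).
Dec has 31 days: +31 → Jan 1, 2232 (36 left).
Jan has 31 days: +31 → Feb 1, 2232 (5 left).
+5 → Feb 6, 2232.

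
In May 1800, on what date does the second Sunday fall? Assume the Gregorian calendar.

May 11, 1800

May 1, 1800 is a Thursday.
The first Sunday is therefore May 4 (3 days later).
The second Sunday is 4 + 1×7 = May 11.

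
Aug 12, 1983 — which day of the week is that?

Friday

Doomsday rule: the anchor day for the 1900s is Wednesday. For year 83: 83÷12 = 6 r 11, and 11÷4 = 2, so 6+11+2 = 19.
Wednesday + 19 ≡ Monday — that's 1983's doomsday.
In August the doomsday date is Aug 8.
Aug 12 is 4 days after Aug 8; 4 mod 7 = 4, so Monday + 4 = Friday.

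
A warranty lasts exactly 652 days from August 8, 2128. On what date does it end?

+365 (one year) → Aug 8, 2129 (287 left).
Aug has 31 days: +24 → Sep 1, 2129 (263 left).
Sep has 30 days: +30 → Oct 1, 2129 (233 left).
Oct has 31 days: +31 → Nov 1, 2129 (202 left).
Nov has 30 days: +30 → Dec 1, 2129 (172 left).
Dec has 31 days: +31 → Jan 1, 2130 (141 left).
Jan has 31 days: +31 → Feb 1, 2130 (110 left).
Feb has 28 days: +28 → Mar 1, 2130 (82 left).
Mar has 31 days: +31 → Apr 1, 2130 (51 left).
Apr has 30 days: +30 → May 1, 2130 (21 left).
+21 → May 22, 2130.

May 22, 2130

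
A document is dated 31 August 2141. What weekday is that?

Doomsday rule: the anchor day for the 2100s is Sunday. For year 41: 41÷12 = 3 r 5, and 5÷4 = 1, so 3+5+1 = 9.
Sunday + 9 ≡ Tuesday — that's 2141's doomsday.
In August the doomsday date is Aug 8.
Aug 31 is 23 days after Aug 8; 23 mod 7 = 2, so Tuesday + 2 = Thursday.

Thursday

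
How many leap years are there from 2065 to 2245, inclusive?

43

Multiples of 4 in [2065,2245]: 45.
Of those, multiples of 100: 2 (not leap unless ÷400).
Multiples of 400: 0.
Leap years = 45 − 2 + 0 = 43.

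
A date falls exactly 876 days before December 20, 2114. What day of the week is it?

Dec 20, 2114 is a Thursday.
876 mod 7 = 1, so 876 days before a Thursday is Thursday − 1 = Wednesday.

Wednesday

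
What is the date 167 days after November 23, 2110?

May 9, 2111

Nov has 30 days: +8 → Dec 1, 2110 (159 left).
Dec has 31 days: +31 → Jan 1, 2111 (128 left).
Jan has 31 days: +31 → Feb 1, 2111 (97 left).
Feb has 28 days: +28 → Mar 1, 2111 (69 left).
Mar has 31 days: +31 → Apr 1, 2111 (38 left).
Apr has 30 days: +30 → May 1, 2111 (8 left).
+8 → May 9, 2111.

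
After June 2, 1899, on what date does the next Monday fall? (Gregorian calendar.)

June 5, 1899

Jun 2, 1899 is a Friday.
From Friday to the next Monday is 3 days.
Jun 2, 1899 + 3 = Jun 5, 1899.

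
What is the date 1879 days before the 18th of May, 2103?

March 25, 2098

−365 (one year) → May 18, 2102 (1514 left).
−365 (one year) → May 18, 2101 (1149 left).
−365 (one year) → May 18, 2100 (784 left).
−365 (one year) → May 18, 2099 (419 left).
−365 (one year) → May 18, 2098 (54 left).
−18 → Apr 30, 2098 (end of Apr, 30 days; 36 left).
−30 → Mar 31, 2098 (end of Mar, 31 days; 6 left).
−6 → Mar 25, 2098.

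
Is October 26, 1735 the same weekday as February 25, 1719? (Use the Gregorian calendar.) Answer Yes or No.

From Feb 25, 1719 to Oct 26, 1735 is 6087 days.
6087 mod 7 = 4, so they are different weekdays.
(Feb 25, 1719 is a Saturday; Oct 26, 1735 is a Wednesday.)

No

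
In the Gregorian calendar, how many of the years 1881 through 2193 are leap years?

76

Multiples of 4 in [1881,2193]: 78.
Of those, multiples of 100: 3 (not leap unless ÷400).
Multiples of 400: 1.
Leap years = 78 − 3 + 1 = 76.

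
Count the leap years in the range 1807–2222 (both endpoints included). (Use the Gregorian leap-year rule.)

101

Multiples of 4 in [1807,2222]: 104.
Of those, multiples of 100: 4 (not leap unless ÷400).
Multiples of 400: 1.
Leap years = 104 − 4 + 1 = 101.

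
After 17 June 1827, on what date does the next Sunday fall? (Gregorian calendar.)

Jun 17, 1827 is a Sunday.
From Sunday to the next Sunday is 7 days.
Jun 17, 1827 + 7 = Jun 24, 1827.

June 24, 1827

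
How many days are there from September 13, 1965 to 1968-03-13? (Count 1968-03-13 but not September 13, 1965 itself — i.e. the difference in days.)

Sep 13, 1965 → Sep 13, 1966: 365 days.
Sep 13, 1966 → Sep 13, 1967: 365 days.
Sep 13, 1967 → Oct 13, 1967: 30 days (September has 30).
Oct 13, 1967 → Nov 13, 1967: 31 days (October has 31).
Nov 13, 1967 → Dec 13, 1967: 30 days (November has 30).
Dec 13, 1967 → Jan 13, 1968: 31 days (December has 31).
Jan 13, 1968 → Feb 13, 1968: 31 days (January has 31).
Feb 13, 1968 → Mar 13, 1968: 29 days.
Total: 912 days.

912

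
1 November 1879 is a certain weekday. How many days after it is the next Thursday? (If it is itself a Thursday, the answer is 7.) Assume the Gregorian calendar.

5

Nov 1, 1879 is a Saturday.
From Saturday to the next Thursday is 5 days.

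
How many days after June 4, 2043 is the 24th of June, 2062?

Jun 4, 2043 → Jun 4, 2044: 366 days (Feb 29, 2044 is in that span).
Jun 4, 2044 → Jun 4, 2045: 365 days.
Jun 4, 2045 → Jun 4, 2046: 365 days.
Jun 4, 2046 → Jun 4, 2047: 365 days.
Jun 4, 2047 → Jun 4, 2048: 366 days (Feb 29, 2048 is in that span).
Jun 4, 2048 → Jun 4, 2049: 365 days.
Jun 4, 2049 → Jun 4, 2050: 365 days.
Jun 4, 2050 → Jun 4, 2051: 365 days.
Jun 4, 2051 → Jun 4, 2052: 366 days (Feb 29, 2052 is in that span).
Jun 4, 2052 → Jun 4, 2053: 365 days.
Jun 4, 2053 → Jun 4, 2054: 365 days.
Jun 4, 2054 → Jun 4, 2055: 365 days.
Jun 4, 2055 → Jun 4, 2056: 366 days (Feb 29, 2056 is in that span).
Jun 4, 2056 → Jun 4, 2057: 365 days.
Jun 4, 2057 → Jun 4, 2058: 365 days.
Jun 4, 2058 → Jun 4, 2059: 365 days.
Jun 4, 2059 → Jun 4, 2060: 366 days (Feb 29, 2060 is in that span).
Jun 4, 2060 → Jun 4, 2061: 365 days.
Jun 4, 2061 → Jul 4, 2061: 30 days (June has 30).
Jul 4, 2061 → Aug 4, 2061: 31 days (July has 31).
Aug 4, 2061 → Sep 4, 2061: 31 days (August has 31).
Sep 4, 2061 → Oct 4, 2061: 30 days (September has 30).
Oct 4, 2061 → Nov 4, 2061: 31 days (October has 31).
Nov 4, 2061 → Dec 4, 2061: 30 days (November has 30).
Dec 4, 2061 → Jan 4, 2062: 31 days (December has 31).
Jan 4, 2062 → Feb 4, 2062: 31 days (January has 31).
Feb 4, 2062 → Mar 4, 2062: 28 days (February has 28).
Mar 4, 2062 → Apr 4, 2062: 31 days (March has 31).
Apr 4, 2062 → May 4, 2062: 30 days (April has 30).
May 4, 2062 → Jun 4, 2062: 31 days (May has 31).
Jun 4, 2062 → Jun 24, 2062: 20 days.
Total: 6960 days.

6960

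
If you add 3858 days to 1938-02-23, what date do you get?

+365 (one year) → Feb 23, 1939 (3493 left).
+365 (one year) → Feb 23, 1940 (3128 left).
+366 (one year; includes Feb 29, 1940) → Feb 23, 1941 (2762 left).
+365 (one year) → Feb 23, 1942 (2397 left).
+365 (one year) → Feb 23, 1943 (2032 left).
+365 (one year) → Feb 23, 1944 (1667 left).
+366 (one year; includes Feb 29, 1944) → Feb 23, 1945 (1301 left).
+365 (one year) → Feb 23, 1946 (936 left).
+365 (one year) → Feb 23, 1947 (571 left).
+365 (one year) → Feb 23, 1948 (206 left).
Feb has 29 days: +7 → Mar 1, 1948 (199 left).
Mar has 31 days: +31 → Apr 1, 1948 (168 left).
Apr has 30 days: +30 → May 1, 1948 (138 left).
May has 31 days: +31 → Jun 1, 1948 (107 left).
Jun has 30 days: +30 → Jul 1, 1948 (77 left).
Jul has 31 days: +31 → Aug 1, 1948 (46 left).
Aug has 31 days: +31 → Sep 1, 1948 (15 left).
+15 → Sep 16, 1948.

September 16, 1948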